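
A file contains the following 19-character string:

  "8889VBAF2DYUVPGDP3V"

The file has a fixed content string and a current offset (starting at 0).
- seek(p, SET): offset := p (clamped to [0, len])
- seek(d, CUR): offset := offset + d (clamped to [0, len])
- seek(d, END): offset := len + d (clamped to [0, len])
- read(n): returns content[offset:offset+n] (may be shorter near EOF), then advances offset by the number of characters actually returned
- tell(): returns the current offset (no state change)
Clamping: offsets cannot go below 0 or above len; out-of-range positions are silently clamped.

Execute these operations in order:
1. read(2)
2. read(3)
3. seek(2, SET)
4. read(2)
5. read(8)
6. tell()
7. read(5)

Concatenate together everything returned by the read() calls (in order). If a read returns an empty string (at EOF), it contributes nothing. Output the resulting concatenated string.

After 1 (read(2)): returned '88', offset=2
After 2 (read(3)): returned '89V', offset=5
After 3 (seek(2, SET)): offset=2
After 4 (read(2)): returned '89', offset=4
After 5 (read(8)): returned 'VBAF2DYU', offset=12
After 6 (tell()): offset=12
After 7 (read(5)): returned 'VPGDP', offset=17

Answer: 8889V89VBAF2DYUVPGDP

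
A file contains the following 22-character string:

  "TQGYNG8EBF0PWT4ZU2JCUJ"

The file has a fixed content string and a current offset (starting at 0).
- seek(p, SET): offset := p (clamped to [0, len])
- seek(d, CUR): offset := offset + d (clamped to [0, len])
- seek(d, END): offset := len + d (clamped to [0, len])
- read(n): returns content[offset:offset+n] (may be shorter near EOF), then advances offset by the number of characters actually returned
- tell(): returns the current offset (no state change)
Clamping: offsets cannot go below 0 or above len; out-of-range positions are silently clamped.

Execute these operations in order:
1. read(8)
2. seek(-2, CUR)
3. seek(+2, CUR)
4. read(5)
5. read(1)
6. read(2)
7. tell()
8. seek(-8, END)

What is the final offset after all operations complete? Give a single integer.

After 1 (read(8)): returned 'TQGYNG8E', offset=8
After 2 (seek(-2, CUR)): offset=6
After 3 (seek(+2, CUR)): offset=8
After 4 (read(5)): returned 'BF0PW', offset=13
After 5 (read(1)): returned 'T', offset=14
After 6 (read(2)): returned '4Z', offset=16
After 7 (tell()): offset=16
After 8 (seek(-8, END)): offset=14

Answer: 14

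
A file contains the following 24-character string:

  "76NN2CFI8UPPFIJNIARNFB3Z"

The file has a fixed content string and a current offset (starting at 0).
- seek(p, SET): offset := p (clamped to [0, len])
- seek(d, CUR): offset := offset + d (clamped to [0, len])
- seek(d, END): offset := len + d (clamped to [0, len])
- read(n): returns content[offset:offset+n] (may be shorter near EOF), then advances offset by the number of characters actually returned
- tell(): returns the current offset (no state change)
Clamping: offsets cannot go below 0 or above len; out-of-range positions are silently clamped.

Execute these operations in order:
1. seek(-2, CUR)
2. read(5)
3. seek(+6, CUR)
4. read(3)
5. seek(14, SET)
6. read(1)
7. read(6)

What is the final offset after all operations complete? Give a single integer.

Answer: 21

Derivation:
After 1 (seek(-2, CUR)): offset=0
After 2 (read(5)): returned '76NN2', offset=5
After 3 (seek(+6, CUR)): offset=11
After 4 (read(3)): returned 'PFI', offset=14
After 5 (seek(14, SET)): offset=14
After 6 (read(1)): returned 'J', offset=15
After 7 (read(6)): returned 'NIARNF', offset=21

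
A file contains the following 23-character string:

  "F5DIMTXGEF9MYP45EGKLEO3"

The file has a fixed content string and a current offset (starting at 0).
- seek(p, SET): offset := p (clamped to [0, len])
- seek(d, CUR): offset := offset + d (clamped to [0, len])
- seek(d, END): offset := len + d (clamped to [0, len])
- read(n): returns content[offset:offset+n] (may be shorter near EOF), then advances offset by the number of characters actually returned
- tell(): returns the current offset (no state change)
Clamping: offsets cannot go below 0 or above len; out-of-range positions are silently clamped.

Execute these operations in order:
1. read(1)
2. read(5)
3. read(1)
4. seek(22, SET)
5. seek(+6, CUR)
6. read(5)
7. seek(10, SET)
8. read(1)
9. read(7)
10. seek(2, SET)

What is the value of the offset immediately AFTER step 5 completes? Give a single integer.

After 1 (read(1)): returned 'F', offset=1
After 2 (read(5)): returned '5DIMT', offset=6
After 3 (read(1)): returned 'X', offset=7
After 4 (seek(22, SET)): offset=22
After 5 (seek(+6, CUR)): offset=23

Answer: 23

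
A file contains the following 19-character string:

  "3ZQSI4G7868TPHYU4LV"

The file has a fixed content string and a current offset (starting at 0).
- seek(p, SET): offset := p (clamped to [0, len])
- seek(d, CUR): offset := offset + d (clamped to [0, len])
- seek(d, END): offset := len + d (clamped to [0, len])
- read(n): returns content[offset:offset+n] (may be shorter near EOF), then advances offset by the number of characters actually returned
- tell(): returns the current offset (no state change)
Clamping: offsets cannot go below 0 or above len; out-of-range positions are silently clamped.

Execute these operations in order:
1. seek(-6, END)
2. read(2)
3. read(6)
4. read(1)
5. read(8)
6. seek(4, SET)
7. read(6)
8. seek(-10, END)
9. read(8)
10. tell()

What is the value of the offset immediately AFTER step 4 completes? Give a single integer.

Answer: 19

Derivation:
After 1 (seek(-6, END)): offset=13
After 2 (read(2)): returned 'HY', offset=15
After 3 (read(6)): returned 'U4LV', offset=19
After 4 (read(1)): returned '', offset=19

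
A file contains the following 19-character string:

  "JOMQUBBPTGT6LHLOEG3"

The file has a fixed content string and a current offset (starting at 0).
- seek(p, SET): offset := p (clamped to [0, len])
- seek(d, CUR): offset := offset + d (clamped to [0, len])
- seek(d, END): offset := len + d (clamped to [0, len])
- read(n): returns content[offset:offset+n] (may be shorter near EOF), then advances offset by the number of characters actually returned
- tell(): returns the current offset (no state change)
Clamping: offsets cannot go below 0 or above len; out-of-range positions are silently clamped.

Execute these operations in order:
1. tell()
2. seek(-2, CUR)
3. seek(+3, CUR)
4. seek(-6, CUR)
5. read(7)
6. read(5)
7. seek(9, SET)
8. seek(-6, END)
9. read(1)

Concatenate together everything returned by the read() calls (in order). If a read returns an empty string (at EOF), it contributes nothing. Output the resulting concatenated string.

After 1 (tell()): offset=0
After 2 (seek(-2, CUR)): offset=0
After 3 (seek(+3, CUR)): offset=3
After 4 (seek(-6, CUR)): offset=0
After 5 (read(7)): returned 'JOMQUBB', offset=7
After 6 (read(5)): returned 'PTGT6', offset=12
After 7 (seek(9, SET)): offset=9
After 8 (seek(-6, END)): offset=13
After 9 (read(1)): returned 'H', offset=14

Answer: JOMQUBBPTGT6H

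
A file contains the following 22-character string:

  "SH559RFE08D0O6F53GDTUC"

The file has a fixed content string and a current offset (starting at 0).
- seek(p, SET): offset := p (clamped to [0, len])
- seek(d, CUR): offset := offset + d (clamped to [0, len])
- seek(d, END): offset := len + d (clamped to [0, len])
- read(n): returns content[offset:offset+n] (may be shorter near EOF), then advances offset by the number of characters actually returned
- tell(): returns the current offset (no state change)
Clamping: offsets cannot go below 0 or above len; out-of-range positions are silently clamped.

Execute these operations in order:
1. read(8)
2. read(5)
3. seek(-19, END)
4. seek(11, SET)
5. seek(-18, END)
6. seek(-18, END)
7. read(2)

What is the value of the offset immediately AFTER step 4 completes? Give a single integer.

Answer: 11

Derivation:
After 1 (read(8)): returned 'SH559RFE', offset=8
After 2 (read(5)): returned '08D0O', offset=13
After 3 (seek(-19, END)): offset=3
After 4 (seek(11, SET)): offset=11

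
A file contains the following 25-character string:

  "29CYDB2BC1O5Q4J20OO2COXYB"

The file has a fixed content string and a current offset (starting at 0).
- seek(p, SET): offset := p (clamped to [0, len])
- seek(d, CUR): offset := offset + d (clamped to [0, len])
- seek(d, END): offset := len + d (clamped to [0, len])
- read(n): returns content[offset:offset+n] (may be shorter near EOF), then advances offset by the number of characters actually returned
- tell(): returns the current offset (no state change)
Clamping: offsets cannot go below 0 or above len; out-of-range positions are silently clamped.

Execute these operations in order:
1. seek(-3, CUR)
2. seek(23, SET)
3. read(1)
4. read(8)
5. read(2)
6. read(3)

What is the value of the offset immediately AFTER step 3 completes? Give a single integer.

Answer: 24

Derivation:
After 1 (seek(-3, CUR)): offset=0
After 2 (seek(23, SET)): offset=23
After 3 (read(1)): returned 'Y', offset=24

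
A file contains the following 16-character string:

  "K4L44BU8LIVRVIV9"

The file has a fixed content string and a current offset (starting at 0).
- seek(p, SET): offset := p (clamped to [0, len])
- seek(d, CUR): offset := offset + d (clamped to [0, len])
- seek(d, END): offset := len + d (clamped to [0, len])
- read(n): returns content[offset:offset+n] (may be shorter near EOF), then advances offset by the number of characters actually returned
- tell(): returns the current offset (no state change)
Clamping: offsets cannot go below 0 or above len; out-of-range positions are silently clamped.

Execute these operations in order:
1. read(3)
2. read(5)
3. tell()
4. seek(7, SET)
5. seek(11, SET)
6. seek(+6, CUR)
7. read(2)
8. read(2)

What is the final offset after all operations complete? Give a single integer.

After 1 (read(3)): returned 'K4L', offset=3
After 2 (read(5)): returned '44BU8', offset=8
After 3 (tell()): offset=8
After 4 (seek(7, SET)): offset=7
After 5 (seek(11, SET)): offset=11
After 6 (seek(+6, CUR)): offset=16
After 7 (read(2)): returned '', offset=16
After 8 (read(2)): returned '', offset=16

Answer: 16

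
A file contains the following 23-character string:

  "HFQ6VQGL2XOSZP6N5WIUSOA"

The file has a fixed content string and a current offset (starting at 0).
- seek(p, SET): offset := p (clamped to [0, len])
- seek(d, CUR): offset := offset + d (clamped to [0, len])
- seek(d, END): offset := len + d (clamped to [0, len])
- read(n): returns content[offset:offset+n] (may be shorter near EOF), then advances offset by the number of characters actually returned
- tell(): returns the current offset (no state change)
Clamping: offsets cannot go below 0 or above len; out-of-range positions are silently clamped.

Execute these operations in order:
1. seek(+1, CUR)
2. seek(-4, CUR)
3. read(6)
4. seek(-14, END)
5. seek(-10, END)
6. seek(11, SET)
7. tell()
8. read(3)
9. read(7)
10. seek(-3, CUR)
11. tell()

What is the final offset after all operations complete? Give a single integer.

Answer: 18

Derivation:
After 1 (seek(+1, CUR)): offset=1
After 2 (seek(-4, CUR)): offset=0
After 3 (read(6)): returned 'HFQ6VQ', offset=6
After 4 (seek(-14, END)): offset=9
After 5 (seek(-10, END)): offset=13
After 6 (seek(11, SET)): offset=11
After 7 (tell()): offset=11
After 8 (read(3)): returned 'SZP', offset=14
After 9 (read(7)): returned '6N5WIUS', offset=21
After 10 (seek(-3, CUR)): offset=18
After 11 (tell()): offset=18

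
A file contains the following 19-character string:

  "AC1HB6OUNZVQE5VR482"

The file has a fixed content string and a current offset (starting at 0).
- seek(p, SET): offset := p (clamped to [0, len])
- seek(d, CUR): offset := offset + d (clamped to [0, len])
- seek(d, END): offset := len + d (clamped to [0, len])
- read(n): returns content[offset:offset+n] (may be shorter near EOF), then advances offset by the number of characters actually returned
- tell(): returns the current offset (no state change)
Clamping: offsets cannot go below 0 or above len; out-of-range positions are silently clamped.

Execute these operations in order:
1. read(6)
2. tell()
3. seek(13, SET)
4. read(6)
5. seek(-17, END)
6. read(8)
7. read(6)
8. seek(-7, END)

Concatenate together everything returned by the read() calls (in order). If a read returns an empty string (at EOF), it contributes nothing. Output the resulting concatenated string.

After 1 (read(6)): returned 'AC1HB6', offset=6
After 2 (tell()): offset=6
After 3 (seek(13, SET)): offset=13
After 4 (read(6)): returned '5VR482', offset=19
After 5 (seek(-17, END)): offset=2
After 6 (read(8)): returned '1HB6OUNZ', offset=10
After 7 (read(6)): returned 'VQE5VR', offset=16
After 8 (seek(-7, END)): offset=12

Answer: AC1HB65VR4821HB6OUNZVQE5VR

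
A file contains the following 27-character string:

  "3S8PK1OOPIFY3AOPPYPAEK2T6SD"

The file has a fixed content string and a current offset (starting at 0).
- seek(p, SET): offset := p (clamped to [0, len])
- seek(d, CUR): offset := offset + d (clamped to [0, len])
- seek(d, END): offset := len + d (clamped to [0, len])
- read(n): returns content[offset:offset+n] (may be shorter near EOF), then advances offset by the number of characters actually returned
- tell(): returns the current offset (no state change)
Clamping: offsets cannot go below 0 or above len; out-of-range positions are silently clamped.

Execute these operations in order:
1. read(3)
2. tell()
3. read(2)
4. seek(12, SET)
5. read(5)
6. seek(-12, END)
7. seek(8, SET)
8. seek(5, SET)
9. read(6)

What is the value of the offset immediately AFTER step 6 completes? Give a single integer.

Answer: 15

Derivation:
After 1 (read(3)): returned '3S8', offset=3
After 2 (tell()): offset=3
After 3 (read(2)): returned 'PK', offset=5
After 4 (seek(12, SET)): offset=12
After 5 (read(5)): returned '3AOPP', offset=17
After 6 (seek(-12, END)): offset=15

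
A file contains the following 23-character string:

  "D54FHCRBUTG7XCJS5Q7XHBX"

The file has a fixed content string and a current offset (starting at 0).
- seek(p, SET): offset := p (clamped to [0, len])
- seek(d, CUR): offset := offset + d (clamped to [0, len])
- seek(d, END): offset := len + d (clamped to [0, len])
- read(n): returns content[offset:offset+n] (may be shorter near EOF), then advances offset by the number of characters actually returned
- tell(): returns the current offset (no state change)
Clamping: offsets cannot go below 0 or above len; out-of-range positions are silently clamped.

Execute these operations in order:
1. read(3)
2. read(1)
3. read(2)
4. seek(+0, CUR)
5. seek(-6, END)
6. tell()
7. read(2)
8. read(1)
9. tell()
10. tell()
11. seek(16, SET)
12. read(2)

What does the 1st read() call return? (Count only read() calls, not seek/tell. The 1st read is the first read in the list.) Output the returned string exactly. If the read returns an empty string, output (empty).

Answer: D54

Derivation:
After 1 (read(3)): returned 'D54', offset=3
After 2 (read(1)): returned 'F', offset=4
After 3 (read(2)): returned 'HC', offset=6
After 4 (seek(+0, CUR)): offset=6
After 5 (seek(-6, END)): offset=17
After 6 (tell()): offset=17
After 7 (read(2)): returned 'Q7', offset=19
After 8 (read(1)): returned 'X', offset=20
After 9 (tell()): offset=20
After 10 (tell()): offset=20
After 11 (seek(16, SET)): offset=16
After 12 (read(2)): returned '5Q', offset=18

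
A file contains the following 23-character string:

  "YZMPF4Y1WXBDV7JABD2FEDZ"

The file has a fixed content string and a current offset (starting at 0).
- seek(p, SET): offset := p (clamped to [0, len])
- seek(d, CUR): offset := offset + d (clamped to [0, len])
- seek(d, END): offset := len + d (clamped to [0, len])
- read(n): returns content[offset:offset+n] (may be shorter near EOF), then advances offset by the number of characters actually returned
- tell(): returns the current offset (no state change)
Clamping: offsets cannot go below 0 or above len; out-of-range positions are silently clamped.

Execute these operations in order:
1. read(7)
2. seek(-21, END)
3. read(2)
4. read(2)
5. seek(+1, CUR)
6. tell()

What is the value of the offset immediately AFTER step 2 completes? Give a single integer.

After 1 (read(7)): returned 'YZMPF4Y', offset=7
After 2 (seek(-21, END)): offset=2

Answer: 2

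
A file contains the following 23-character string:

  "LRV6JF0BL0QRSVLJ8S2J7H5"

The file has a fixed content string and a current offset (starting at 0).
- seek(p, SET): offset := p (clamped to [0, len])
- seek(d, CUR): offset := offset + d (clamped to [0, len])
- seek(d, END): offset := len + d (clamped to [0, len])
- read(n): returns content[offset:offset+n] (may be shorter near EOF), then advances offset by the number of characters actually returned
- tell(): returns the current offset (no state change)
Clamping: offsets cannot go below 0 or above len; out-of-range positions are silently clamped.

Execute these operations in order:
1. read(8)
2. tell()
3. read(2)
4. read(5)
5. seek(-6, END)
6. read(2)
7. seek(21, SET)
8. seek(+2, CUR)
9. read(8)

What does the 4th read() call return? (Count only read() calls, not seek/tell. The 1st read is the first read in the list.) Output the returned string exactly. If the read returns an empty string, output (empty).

After 1 (read(8)): returned 'LRV6JF0B', offset=8
After 2 (tell()): offset=8
After 3 (read(2)): returned 'L0', offset=10
After 4 (read(5)): returned 'QRSVL', offset=15
After 5 (seek(-6, END)): offset=17
After 6 (read(2)): returned 'S2', offset=19
After 7 (seek(21, SET)): offset=21
After 8 (seek(+2, CUR)): offset=23
After 9 (read(8)): returned '', offset=23

Answer: S2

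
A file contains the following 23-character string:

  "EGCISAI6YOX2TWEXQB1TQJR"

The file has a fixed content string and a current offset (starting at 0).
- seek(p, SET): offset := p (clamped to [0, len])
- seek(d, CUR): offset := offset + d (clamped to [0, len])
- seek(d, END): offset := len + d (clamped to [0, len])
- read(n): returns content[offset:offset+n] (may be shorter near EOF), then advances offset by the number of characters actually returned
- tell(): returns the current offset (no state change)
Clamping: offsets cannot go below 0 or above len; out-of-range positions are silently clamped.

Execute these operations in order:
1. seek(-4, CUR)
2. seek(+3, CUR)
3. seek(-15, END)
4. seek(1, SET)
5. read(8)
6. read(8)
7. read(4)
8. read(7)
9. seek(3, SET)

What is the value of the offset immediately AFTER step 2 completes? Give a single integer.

Answer: 3

Derivation:
After 1 (seek(-4, CUR)): offset=0
After 2 (seek(+3, CUR)): offset=3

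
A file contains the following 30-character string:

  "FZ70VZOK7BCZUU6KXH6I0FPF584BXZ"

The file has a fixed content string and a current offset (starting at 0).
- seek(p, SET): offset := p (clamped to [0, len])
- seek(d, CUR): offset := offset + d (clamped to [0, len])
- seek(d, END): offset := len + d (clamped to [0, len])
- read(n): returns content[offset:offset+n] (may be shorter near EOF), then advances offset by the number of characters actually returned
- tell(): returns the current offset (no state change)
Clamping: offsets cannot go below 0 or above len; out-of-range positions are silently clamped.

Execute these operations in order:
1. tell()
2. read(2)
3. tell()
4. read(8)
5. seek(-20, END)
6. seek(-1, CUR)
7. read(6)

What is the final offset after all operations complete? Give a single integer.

Answer: 15

Derivation:
After 1 (tell()): offset=0
After 2 (read(2)): returned 'FZ', offset=2
After 3 (tell()): offset=2
After 4 (read(8)): returned '70VZOK7B', offset=10
After 5 (seek(-20, END)): offset=10
After 6 (seek(-1, CUR)): offset=9
After 7 (read(6)): returned 'BCZUU6', offset=15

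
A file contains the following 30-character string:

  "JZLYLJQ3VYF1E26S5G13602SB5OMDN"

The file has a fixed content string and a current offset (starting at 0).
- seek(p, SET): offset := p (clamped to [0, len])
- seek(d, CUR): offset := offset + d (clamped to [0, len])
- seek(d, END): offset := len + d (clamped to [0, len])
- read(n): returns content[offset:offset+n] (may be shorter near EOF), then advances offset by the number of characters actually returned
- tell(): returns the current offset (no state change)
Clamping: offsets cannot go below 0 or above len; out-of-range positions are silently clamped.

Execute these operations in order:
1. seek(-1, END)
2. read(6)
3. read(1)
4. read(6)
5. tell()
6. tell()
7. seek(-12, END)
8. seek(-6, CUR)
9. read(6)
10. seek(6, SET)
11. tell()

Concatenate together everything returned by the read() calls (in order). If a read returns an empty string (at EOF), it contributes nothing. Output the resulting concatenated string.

After 1 (seek(-1, END)): offset=29
After 2 (read(6)): returned 'N', offset=30
After 3 (read(1)): returned '', offset=30
After 4 (read(6)): returned '', offset=30
After 5 (tell()): offset=30
After 6 (tell()): offset=30
After 7 (seek(-12, END)): offset=18
After 8 (seek(-6, CUR)): offset=12
After 9 (read(6)): returned 'E26S5G', offset=18
After 10 (seek(6, SET)): offset=6
After 11 (tell()): offset=6

Answer: NE26S5G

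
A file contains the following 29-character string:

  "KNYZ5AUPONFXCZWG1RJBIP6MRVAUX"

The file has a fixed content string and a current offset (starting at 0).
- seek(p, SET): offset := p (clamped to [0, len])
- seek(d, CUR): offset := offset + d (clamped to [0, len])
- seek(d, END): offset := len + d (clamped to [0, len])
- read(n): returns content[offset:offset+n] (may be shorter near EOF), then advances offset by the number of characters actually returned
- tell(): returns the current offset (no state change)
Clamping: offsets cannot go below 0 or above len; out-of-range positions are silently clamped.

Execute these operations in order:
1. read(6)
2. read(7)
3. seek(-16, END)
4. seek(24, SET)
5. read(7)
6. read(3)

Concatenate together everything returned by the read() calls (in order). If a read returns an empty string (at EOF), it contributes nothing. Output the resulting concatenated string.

Answer: KNYZ5AUPONFXCRVAUX

Derivation:
After 1 (read(6)): returned 'KNYZ5A', offset=6
After 2 (read(7)): returned 'UPONFXC', offset=13
After 3 (seek(-16, END)): offset=13
After 4 (seek(24, SET)): offset=24
After 5 (read(7)): returned 'RVAUX', offset=29
After 6 (read(3)): returned '', offset=29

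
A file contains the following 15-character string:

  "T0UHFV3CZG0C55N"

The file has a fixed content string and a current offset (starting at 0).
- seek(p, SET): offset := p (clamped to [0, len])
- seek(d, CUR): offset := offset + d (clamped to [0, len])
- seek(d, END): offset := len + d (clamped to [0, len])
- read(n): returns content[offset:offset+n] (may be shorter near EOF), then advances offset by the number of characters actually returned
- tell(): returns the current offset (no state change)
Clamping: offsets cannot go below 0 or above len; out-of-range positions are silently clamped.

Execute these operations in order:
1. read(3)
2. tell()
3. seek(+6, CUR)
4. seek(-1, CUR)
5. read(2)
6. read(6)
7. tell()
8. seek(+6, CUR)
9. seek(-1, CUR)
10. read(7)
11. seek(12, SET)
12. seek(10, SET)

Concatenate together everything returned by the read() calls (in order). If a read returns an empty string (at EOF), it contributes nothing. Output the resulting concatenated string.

After 1 (read(3)): returned 'T0U', offset=3
After 2 (tell()): offset=3
After 3 (seek(+6, CUR)): offset=9
After 4 (seek(-1, CUR)): offset=8
After 5 (read(2)): returned 'ZG', offset=10
After 6 (read(6)): returned '0C55N', offset=15
After 7 (tell()): offset=15
After 8 (seek(+6, CUR)): offset=15
After 9 (seek(-1, CUR)): offset=14
After 10 (read(7)): returned 'N', offset=15
After 11 (seek(12, SET)): offset=12
After 12 (seek(10, SET)): offset=10

Answer: T0UZG0C55NN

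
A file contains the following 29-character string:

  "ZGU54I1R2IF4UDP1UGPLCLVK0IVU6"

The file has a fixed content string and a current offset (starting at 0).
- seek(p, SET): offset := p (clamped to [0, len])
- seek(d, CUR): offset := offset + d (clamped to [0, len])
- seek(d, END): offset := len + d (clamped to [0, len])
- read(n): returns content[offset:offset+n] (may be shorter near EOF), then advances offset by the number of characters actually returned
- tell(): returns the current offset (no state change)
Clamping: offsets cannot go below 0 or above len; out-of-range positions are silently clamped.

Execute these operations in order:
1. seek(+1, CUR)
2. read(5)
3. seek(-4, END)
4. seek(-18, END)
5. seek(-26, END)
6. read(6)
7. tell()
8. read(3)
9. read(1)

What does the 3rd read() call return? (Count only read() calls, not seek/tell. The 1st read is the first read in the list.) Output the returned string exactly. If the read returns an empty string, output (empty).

Answer: IF4

Derivation:
After 1 (seek(+1, CUR)): offset=1
After 2 (read(5)): returned 'GU54I', offset=6
After 3 (seek(-4, END)): offset=25
After 4 (seek(-18, END)): offset=11
After 5 (seek(-26, END)): offset=3
After 6 (read(6)): returned '54I1R2', offset=9
After 7 (tell()): offset=9
After 8 (read(3)): returned 'IF4', offset=12
After 9 (read(1)): returned 'U', offset=13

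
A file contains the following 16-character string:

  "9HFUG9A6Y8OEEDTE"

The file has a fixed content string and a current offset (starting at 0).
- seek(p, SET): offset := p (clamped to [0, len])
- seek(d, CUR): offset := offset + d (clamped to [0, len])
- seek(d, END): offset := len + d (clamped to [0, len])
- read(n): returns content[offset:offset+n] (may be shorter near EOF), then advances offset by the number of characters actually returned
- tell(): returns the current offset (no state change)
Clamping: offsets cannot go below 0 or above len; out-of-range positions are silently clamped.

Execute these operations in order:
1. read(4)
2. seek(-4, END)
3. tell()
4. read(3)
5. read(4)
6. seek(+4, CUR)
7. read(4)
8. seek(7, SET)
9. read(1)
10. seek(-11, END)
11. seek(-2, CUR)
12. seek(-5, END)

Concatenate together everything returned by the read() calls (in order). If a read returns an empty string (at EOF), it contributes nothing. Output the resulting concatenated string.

After 1 (read(4)): returned '9HFU', offset=4
After 2 (seek(-4, END)): offset=12
After 3 (tell()): offset=12
After 4 (read(3)): returned 'EDT', offset=15
After 5 (read(4)): returned 'E', offset=16
After 6 (seek(+4, CUR)): offset=16
After 7 (read(4)): returned '', offset=16
After 8 (seek(7, SET)): offset=7
After 9 (read(1)): returned '6', offset=8
After 10 (seek(-11, END)): offset=5
After 11 (seek(-2, CUR)): offset=3
After 12 (seek(-5, END)): offset=11

Answer: 9HFUEDTE6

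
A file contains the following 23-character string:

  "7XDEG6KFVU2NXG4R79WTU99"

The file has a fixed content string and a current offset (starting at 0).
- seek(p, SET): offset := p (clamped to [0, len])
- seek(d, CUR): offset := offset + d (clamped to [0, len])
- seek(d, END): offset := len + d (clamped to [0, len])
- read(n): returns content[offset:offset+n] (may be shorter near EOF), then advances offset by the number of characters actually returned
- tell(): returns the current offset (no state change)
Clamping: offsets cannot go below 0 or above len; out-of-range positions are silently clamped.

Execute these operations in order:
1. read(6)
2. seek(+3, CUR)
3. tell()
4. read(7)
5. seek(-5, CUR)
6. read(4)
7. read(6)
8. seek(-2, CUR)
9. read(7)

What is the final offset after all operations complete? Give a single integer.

After 1 (read(6)): returned '7XDEG6', offset=6
After 2 (seek(+3, CUR)): offset=9
After 3 (tell()): offset=9
After 4 (read(7)): returned 'U2NXG4R', offset=16
After 5 (seek(-5, CUR)): offset=11
After 6 (read(4)): returned 'NXG4', offset=15
After 7 (read(6)): returned 'R79WTU', offset=21
After 8 (seek(-2, CUR)): offset=19
After 9 (read(7)): returned 'TU99', offset=23

Answer: 23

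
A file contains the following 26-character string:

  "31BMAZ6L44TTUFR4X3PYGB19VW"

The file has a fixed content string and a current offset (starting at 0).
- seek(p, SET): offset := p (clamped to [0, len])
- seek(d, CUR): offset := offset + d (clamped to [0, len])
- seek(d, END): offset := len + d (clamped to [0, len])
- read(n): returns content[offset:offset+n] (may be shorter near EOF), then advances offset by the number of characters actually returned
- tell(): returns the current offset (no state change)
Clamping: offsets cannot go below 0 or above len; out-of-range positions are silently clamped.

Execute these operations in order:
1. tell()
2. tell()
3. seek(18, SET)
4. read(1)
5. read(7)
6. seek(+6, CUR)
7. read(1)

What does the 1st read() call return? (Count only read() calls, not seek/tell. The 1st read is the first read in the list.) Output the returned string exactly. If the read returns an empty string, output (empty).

After 1 (tell()): offset=0
After 2 (tell()): offset=0
After 3 (seek(18, SET)): offset=18
After 4 (read(1)): returned 'P', offset=19
After 5 (read(7)): returned 'YGB19VW', offset=26
After 6 (seek(+6, CUR)): offset=26
After 7 (read(1)): returned '', offset=26

Answer: P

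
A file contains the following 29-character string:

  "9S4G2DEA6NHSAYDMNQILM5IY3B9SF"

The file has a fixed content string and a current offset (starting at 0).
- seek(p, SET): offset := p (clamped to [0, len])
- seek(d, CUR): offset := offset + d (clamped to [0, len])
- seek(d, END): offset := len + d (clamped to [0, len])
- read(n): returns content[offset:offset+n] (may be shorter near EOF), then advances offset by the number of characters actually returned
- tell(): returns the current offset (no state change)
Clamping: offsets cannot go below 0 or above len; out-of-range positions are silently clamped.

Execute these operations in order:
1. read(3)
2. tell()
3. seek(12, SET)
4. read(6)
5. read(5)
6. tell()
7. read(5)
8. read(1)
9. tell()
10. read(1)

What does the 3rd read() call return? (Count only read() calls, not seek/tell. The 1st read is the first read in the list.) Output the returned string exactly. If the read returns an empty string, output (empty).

After 1 (read(3)): returned '9S4', offset=3
After 2 (tell()): offset=3
After 3 (seek(12, SET)): offset=12
After 4 (read(6)): returned 'AYDMNQ', offset=18
After 5 (read(5)): returned 'ILM5I', offset=23
After 6 (tell()): offset=23
After 7 (read(5)): returned 'Y3B9S', offset=28
After 8 (read(1)): returned 'F', offset=29
After 9 (tell()): offset=29
After 10 (read(1)): returned '', offset=29

Answer: ILM5I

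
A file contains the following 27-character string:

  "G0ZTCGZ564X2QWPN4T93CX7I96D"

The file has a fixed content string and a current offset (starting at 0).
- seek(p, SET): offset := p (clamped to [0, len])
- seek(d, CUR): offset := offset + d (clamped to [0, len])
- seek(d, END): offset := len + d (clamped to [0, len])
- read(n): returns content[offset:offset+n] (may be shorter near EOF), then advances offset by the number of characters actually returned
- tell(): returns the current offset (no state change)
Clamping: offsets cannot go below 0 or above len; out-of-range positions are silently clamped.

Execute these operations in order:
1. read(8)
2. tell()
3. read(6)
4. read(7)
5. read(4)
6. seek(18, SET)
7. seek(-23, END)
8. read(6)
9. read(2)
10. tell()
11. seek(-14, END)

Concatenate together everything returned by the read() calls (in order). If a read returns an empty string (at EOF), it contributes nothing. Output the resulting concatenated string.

After 1 (read(8)): returned 'G0ZTCGZ5', offset=8
After 2 (tell()): offset=8
After 3 (read(6)): returned '64X2QW', offset=14
After 4 (read(7)): returned 'PN4T93C', offset=21
After 5 (read(4)): returned 'X7I9', offset=25
After 6 (seek(18, SET)): offset=18
After 7 (seek(-23, END)): offset=4
After 8 (read(6)): returned 'CGZ564', offset=10
After 9 (read(2)): returned 'X2', offset=12
After 10 (tell()): offset=12
After 11 (seek(-14, END)): offset=13

Answer: G0ZTCGZ564X2QWPN4T93CX7I9CGZ564X2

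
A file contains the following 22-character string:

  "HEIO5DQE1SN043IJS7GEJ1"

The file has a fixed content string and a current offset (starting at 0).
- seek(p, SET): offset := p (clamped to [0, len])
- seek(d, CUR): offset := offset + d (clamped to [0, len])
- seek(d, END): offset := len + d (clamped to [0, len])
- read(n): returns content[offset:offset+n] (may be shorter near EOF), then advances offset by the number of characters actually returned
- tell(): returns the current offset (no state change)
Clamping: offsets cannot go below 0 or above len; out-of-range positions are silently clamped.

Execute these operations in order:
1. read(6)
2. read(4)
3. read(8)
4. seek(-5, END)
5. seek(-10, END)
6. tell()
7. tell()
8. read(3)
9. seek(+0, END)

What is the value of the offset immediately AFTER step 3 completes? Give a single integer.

After 1 (read(6)): returned 'HEIO5D', offset=6
After 2 (read(4)): returned 'QE1S', offset=10
After 3 (read(8)): returned 'N043IJS7', offset=18

Answer: 18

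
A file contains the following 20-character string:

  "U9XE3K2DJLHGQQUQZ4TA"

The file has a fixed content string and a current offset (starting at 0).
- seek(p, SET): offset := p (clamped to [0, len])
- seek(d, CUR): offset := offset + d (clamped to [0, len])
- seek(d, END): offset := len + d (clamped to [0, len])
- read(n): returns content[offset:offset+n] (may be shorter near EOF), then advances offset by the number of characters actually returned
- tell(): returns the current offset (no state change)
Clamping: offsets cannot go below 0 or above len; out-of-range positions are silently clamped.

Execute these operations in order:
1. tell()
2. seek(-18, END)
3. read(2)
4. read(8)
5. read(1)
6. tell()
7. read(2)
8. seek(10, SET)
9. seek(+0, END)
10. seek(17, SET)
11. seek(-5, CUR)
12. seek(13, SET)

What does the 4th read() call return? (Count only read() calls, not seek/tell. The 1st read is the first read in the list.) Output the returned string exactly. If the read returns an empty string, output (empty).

After 1 (tell()): offset=0
After 2 (seek(-18, END)): offset=2
After 3 (read(2)): returned 'XE', offset=4
After 4 (read(8)): returned '3K2DJLHG', offset=12
After 5 (read(1)): returned 'Q', offset=13
After 6 (tell()): offset=13
After 7 (read(2)): returned 'QU', offset=15
After 8 (seek(10, SET)): offset=10
After 9 (seek(+0, END)): offset=20
After 10 (seek(17, SET)): offset=17
After 11 (seek(-5, CUR)): offset=12
After 12 (seek(13, SET)): offset=13

Answer: QU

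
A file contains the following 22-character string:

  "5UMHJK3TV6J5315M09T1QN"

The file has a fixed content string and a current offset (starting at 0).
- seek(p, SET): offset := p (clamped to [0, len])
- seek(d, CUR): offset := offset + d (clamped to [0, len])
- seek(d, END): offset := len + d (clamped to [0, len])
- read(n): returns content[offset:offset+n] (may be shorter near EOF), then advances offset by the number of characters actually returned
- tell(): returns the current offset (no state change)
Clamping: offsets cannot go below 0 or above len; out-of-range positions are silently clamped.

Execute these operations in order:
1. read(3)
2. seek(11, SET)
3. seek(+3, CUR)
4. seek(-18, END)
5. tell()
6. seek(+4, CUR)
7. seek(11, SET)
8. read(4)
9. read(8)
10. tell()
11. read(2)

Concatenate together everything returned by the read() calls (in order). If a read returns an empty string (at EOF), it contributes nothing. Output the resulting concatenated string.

Answer: 5UM5315M09T1QN

Derivation:
After 1 (read(3)): returned '5UM', offset=3
After 2 (seek(11, SET)): offset=11
After 3 (seek(+3, CUR)): offset=14
After 4 (seek(-18, END)): offset=4
After 5 (tell()): offset=4
After 6 (seek(+4, CUR)): offset=8
After 7 (seek(11, SET)): offset=11
After 8 (read(4)): returned '5315', offset=15
After 9 (read(8)): returned 'M09T1QN', offset=22
After 10 (tell()): offset=22
After 11 (read(2)): returned '', offset=22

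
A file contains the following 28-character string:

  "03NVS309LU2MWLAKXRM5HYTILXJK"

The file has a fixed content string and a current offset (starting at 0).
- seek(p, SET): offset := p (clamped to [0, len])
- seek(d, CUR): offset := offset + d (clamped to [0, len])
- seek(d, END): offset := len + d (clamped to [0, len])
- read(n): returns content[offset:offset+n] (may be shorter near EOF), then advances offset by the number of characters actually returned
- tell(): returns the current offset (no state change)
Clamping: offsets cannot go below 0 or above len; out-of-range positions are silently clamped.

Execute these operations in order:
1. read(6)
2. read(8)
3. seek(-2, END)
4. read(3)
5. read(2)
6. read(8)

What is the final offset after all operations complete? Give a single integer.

After 1 (read(6)): returned '03NVS3', offset=6
After 2 (read(8)): returned '09LU2MWL', offset=14
After 3 (seek(-2, END)): offset=26
After 4 (read(3)): returned 'JK', offset=28
After 5 (read(2)): returned '', offset=28
After 6 (read(8)): returned '', offset=28

Answer: 28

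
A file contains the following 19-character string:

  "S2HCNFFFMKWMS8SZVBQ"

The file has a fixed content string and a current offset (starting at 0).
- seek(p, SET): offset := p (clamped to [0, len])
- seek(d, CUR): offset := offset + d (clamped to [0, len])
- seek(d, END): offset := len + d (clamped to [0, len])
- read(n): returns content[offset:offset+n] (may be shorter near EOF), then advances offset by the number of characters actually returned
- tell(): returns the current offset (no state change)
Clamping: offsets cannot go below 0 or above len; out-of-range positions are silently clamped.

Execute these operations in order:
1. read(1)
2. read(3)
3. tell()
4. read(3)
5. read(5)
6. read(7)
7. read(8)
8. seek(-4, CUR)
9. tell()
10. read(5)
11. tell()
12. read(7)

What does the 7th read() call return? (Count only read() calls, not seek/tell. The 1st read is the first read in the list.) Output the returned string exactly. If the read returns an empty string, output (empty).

After 1 (read(1)): returned 'S', offset=1
After 2 (read(3)): returned '2HC', offset=4
After 3 (tell()): offset=4
After 4 (read(3)): returned 'NFF', offset=7
After 5 (read(5)): returned 'FMKWM', offset=12
After 6 (read(7)): returned 'S8SZVBQ', offset=19
After 7 (read(8)): returned '', offset=19
After 8 (seek(-4, CUR)): offset=15
After 9 (tell()): offset=15
After 10 (read(5)): returned 'ZVBQ', offset=19
After 11 (tell()): offset=19
After 12 (read(7)): returned '', offset=19

Answer: ZVBQ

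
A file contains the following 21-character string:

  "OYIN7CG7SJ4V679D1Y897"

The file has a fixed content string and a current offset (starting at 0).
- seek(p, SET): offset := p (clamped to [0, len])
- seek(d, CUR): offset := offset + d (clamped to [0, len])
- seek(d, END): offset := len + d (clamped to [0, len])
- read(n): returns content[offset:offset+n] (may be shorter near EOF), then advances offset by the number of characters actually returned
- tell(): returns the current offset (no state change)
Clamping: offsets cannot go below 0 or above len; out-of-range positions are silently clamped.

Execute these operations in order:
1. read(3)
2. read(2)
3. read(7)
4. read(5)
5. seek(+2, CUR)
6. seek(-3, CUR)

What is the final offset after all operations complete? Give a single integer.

After 1 (read(3)): returned 'OYI', offset=3
After 2 (read(2)): returned 'N7', offset=5
After 3 (read(7)): returned 'CG7SJ4V', offset=12
After 4 (read(5)): returned '679D1', offset=17
After 5 (seek(+2, CUR)): offset=19
After 6 (seek(-3, CUR)): offset=16

Answer: 16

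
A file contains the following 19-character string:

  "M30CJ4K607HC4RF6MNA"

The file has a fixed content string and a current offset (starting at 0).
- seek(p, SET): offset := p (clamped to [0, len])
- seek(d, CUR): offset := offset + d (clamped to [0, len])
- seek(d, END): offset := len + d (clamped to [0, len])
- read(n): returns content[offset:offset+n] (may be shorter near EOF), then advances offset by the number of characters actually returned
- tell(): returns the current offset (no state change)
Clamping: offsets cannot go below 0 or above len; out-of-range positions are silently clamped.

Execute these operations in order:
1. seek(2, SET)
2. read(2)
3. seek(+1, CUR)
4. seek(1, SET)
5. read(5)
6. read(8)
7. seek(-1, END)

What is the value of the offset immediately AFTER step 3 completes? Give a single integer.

After 1 (seek(2, SET)): offset=2
After 2 (read(2)): returned '0C', offset=4
After 3 (seek(+1, CUR)): offset=5

Answer: 5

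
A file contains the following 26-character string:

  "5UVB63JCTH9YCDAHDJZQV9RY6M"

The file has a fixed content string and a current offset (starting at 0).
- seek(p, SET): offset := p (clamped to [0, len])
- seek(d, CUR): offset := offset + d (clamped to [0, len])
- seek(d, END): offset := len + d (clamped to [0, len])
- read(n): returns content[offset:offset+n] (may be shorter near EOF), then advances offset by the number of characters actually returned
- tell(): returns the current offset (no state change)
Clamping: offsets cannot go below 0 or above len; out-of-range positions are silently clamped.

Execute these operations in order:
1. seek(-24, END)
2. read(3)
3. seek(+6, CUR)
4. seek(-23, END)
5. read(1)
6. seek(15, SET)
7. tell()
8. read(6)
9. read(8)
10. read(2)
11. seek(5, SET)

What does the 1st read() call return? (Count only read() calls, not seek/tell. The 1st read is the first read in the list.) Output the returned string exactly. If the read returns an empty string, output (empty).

Answer: VB6

Derivation:
After 1 (seek(-24, END)): offset=2
After 2 (read(3)): returned 'VB6', offset=5
After 3 (seek(+6, CUR)): offset=11
After 4 (seek(-23, END)): offset=3
After 5 (read(1)): returned 'B', offset=4
After 6 (seek(15, SET)): offset=15
After 7 (tell()): offset=15
After 8 (read(6)): returned 'HDJZQV', offset=21
After 9 (read(8)): returned '9RY6M', offset=26
After 10 (read(2)): returned '', offset=26
After 11 (seek(5, SET)): offset=5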